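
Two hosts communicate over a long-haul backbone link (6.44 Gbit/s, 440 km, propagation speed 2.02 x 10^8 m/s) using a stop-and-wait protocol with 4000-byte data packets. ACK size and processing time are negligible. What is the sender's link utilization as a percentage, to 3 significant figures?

0.114 %

t_tx = L/R = 32000/6440000000 = 4.96894e-06 s.
t_prop = 440000/202000000 = 0.00217822 s; RTT = 0.00435644 s.
Cycle = t_tx + RTT = 0.0043614 s.
Utilization = t_tx / cycle = 4.96894e-06/0.0043614 = 0.114 %.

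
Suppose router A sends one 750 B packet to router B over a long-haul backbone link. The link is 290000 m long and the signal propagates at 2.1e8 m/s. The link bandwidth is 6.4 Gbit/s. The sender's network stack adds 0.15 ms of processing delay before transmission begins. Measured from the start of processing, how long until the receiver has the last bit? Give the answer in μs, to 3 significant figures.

1530 μs

L = 750 × 8 = 6000 bits.
Transmission delay = L/R = 6000 / 6400000000 = 0.9375 μs.
Propagation delay = d/s = 290000 m / 210000000 m/s = 1380.95 μs.
Plus processing delay 0.15 ms = 150 μs.
Total = 1530 μs.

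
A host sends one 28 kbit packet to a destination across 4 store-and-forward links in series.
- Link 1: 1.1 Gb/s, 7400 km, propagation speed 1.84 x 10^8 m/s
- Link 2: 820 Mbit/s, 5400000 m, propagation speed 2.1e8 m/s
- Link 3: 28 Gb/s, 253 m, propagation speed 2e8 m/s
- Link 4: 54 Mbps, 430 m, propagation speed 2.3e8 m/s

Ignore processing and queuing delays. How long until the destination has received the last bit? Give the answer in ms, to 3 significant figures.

66.5 ms

L = 28000 bits.
Transmission delays (L/R per hop): 0.0254545, 0.0341463, 0.001, 0.518519 ms; sum = 0.579119 ms.
Propagation delays (d/s per hop): 40.2174, 25.7143, 0.001265, 0.00186957 ms; sum = 65.9348 ms.
End-to-end = 66.5 ms.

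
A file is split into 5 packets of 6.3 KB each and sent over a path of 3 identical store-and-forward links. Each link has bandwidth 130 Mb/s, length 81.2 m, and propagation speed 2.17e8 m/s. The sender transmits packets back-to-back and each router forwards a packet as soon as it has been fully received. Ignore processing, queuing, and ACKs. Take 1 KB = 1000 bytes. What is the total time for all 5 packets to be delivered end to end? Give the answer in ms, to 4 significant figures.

2.715 ms

Per-hop transmission t_tx = L/R = 50400/130000000 = 0.387692 ms.
Per-hop propagation t_prop = 81.2/217000000 = 0.000374194 ms.
Pipeline fill: first packet needs 3·t_tx to clear all hops; remaining 4 packets each add one t_tx.
Total = (3+5-1)·t_tx + 3·t_prop = 7·0.387692 + 3·0.000374194 = 2.715 ms.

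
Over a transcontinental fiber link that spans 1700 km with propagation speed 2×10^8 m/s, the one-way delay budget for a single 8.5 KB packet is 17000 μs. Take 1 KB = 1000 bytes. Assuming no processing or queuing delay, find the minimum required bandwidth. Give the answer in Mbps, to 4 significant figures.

L = 68000 bits.
Propagation delay = 1700000 / 200000000 = 8500 μs.
Transmission budget = 17000 − 8500 = 8500 μs.
R ≥ L / t_tx = 68000 bits / 0.0085 s = 8.000 Mbps.

8.000 Mbps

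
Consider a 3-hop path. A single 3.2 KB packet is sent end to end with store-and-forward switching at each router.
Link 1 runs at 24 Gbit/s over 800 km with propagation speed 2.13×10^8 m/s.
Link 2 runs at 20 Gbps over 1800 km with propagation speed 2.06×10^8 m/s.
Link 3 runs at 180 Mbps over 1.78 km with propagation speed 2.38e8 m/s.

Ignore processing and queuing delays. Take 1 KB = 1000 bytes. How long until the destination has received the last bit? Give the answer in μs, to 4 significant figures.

L = 25600 bits.
Transmission delays (L/R per hop): 1.06667, 1.28, 142.222 μs; sum = 144.569 μs.
Propagation delays (d/s per hop): 3755.87, 8737.86, 7.47899 μs; sum = 12501.2 μs.
End-to-end = 12650 μs.

12650 μs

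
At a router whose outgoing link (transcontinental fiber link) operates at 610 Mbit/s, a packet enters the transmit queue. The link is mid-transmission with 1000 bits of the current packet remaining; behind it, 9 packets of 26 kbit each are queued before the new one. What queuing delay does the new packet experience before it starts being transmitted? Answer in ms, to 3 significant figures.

0.385 ms

Each queued packet: L/R = 26000/610000000 = 0.042623 ms.
9 queued → 0.383607 ms.
Plus remaining 1000 bits of current packet: 0.00163934 ms.
Queuing delay = 0.385 ms.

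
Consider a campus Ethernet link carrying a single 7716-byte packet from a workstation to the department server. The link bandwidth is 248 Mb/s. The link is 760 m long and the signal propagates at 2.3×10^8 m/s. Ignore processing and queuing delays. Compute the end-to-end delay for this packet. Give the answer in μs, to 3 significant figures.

L = 7716 × 8 = 61728 bits.
Transmission delay = L/R = 61728 / 248000000 = 248.903 μs.
Propagation delay = d/s = 760 m / 2.3e+08 m/s = 3.30435 μs.
Total = 252 μs.

252 μs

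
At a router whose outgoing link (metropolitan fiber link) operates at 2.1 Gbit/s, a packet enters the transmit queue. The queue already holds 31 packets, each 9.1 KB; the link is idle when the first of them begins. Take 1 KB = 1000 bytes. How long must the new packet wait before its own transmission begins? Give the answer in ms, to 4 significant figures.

1.075 ms

Each queued packet: L/R = 72800/2100000000 = 0.0346667 ms.
31 queued → 1.07467 ms.
Queuing delay = 1.075 ms.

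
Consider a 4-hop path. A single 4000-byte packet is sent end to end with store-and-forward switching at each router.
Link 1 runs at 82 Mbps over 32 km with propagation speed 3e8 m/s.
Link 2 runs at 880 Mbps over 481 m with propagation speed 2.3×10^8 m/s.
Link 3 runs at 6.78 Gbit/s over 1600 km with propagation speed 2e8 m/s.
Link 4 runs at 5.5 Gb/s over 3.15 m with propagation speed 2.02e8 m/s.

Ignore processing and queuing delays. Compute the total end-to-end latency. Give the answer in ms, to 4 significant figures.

L = 4000 × 8 = 32000 bits.
Transmission delays (L/R per hop): 0.390244, 0.0363636, 0.00471976, 0.00581818 ms; sum = 0.437145 ms.
Propagation delays (d/s per hop): 0.106667, 0.0020913, 8, 1.55941e-05 ms; sum = 8.10877 ms.
End-to-end = 8.546 ms.

8.546 ms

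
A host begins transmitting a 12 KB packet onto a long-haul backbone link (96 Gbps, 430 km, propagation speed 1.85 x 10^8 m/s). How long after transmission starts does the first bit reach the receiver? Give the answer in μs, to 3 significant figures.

First bit experiences only propagation delay: d/s = 430000/185000000 = 2320 μs.

2320 μs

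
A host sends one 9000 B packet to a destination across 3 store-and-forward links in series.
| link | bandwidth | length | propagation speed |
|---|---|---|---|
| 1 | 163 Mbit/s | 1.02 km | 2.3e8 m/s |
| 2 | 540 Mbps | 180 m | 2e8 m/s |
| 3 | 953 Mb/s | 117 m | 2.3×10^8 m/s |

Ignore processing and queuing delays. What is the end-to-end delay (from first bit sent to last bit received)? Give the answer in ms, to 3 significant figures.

0.656 ms

L = 9000 × 8 = 72000 bits.
Transmission delays (L/R per hop): 0.441718, 0.133333, 0.0755509 ms; sum = 0.650602 ms.
Propagation delays (d/s per hop): 0.00443478, 0.0009, 0.000508696 ms; sum = 0.00584348 ms.
End-to-end = 0.656 ms.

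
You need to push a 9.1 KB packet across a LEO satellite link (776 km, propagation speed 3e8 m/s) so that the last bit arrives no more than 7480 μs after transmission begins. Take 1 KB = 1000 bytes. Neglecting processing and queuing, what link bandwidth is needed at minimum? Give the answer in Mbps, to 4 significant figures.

14.88 Mbps

L = 72800 bits.
Propagation delay = 776000 / 300000000 = 2586.67 μs.
Transmission budget = 7480 − 2586.67 = 4893.33 μs.
R ≥ L / t_tx = 72800 bits / 0.00489333 s = 14.88 Mbps.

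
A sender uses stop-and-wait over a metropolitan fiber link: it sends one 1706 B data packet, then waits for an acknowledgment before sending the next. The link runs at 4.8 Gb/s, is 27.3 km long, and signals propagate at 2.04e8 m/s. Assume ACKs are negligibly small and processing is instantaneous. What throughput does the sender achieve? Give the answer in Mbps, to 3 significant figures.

50.5 Mbps

t_tx = L/R = 13648/4800000000 = 2.84333e-06 s.
t_prop = 27300/204000000 = 0.000133824 s; RTT = 0.000267647 s.
Cycle = t_tx + RTT = 0.00027049 s.
Throughput = L / cycle = 13648 / 0.00027049 = 50.5 Mbps.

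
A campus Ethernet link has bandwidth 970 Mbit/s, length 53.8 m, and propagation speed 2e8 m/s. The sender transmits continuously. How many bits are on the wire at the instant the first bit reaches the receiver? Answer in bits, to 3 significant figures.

261 bits

Propagation delay = 53.8 / 200000000 = 2.69e-07 s.
BDP = R × t_prop = 970000000 × 2.69e-07 = 260.93 bits.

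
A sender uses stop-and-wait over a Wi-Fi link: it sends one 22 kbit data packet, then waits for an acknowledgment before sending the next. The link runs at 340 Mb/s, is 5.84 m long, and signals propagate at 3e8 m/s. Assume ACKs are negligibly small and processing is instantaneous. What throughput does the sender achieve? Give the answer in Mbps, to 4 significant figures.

t_tx = L/R = 22000/340000000 = 6.47059e-05 s.
t_prop = 5.84/300000000 = 1.94667e-08 s; RTT = 3.89333e-08 s.
Cycle = t_tx + RTT = 6.47448e-05 s.
Throughput = L / cycle = 22000 / 6.47448e-05 = 339.8 Mbps.

339.8 Mbps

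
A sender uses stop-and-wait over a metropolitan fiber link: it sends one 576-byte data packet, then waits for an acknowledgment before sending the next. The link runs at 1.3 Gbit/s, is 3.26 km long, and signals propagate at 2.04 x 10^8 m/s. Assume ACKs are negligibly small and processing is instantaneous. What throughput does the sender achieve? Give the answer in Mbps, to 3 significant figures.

130 Mbps

t_tx = L/R = 4608/1300000000 = 3.54462e-06 s.
t_prop = 3260/204000000 = 1.59804e-05 s; RTT = 3.19608e-05 s.
Cycle = t_tx + RTT = 3.55054e-05 s.
Throughput = L / cycle = 4608 / 3.55054e-05 = 130 Mbps.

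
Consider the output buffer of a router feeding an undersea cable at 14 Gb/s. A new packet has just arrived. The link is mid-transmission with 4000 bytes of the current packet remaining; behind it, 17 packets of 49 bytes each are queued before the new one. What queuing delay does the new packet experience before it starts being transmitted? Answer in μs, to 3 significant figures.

2.76 μs

Each queued packet: L/R = 392/14000000000 = 0.028 μs.
17 queued → 0.476 μs.
Plus remaining 32000 bits of current packet: 2.28571 μs.
Queuing delay = 2.76 μs.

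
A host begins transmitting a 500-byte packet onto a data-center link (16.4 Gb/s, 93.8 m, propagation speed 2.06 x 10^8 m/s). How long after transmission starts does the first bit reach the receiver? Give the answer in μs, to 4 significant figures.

0.4553 μs

First bit experiences only propagation delay: d/s = 93.8/206000000 = 0.4553 μs.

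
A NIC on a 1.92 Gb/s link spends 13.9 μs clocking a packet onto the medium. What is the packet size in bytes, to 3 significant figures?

L = R × t_tx = 1920000000 b/s × 1.39e-05 s = 26688 bits.
In bytes: 26688 / 8 = 3340 bytes.

3340 bytes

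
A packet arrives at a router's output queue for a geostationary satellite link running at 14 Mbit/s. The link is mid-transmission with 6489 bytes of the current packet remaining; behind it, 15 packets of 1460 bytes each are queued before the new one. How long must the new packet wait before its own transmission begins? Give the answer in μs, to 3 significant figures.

16200 μs

Each queued packet: L/R = 11680/14000000 = 834.286 μs.
15 queued → 12514.3 μs.
Plus remaining 51912 bits of current packet: 3708 μs.
Queuing delay = 16200 μs.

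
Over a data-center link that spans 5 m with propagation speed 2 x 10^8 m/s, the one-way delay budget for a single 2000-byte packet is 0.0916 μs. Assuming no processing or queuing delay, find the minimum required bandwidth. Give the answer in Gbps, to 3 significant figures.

L = 16000 bits.
Propagation delay = 5 / 200000000 = 0.025 μs.
Transmission budget = 0.0916 − 0.025 = 0.0666 μs.
R ≥ L / t_tx = 16000 bits / 6.66e-08 s = 240 Gbps.

240 Gbps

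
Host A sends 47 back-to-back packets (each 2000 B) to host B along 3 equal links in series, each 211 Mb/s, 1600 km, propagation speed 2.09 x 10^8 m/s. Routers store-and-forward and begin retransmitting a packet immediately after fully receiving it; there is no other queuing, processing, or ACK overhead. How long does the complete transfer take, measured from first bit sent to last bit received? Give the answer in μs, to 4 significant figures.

Per-hop transmission t_tx = L/R = 16000/211000000 = 75.8294 μs.
Per-hop propagation t_prop = 1600000/209000000 = 7655.5 μs.
Pipeline fill: first packet needs 3·t_tx to clear all hops; remaining 46 packets each add one t_tx.
Total = (3+47-1)·t_tx + 3·t_prop = 49·75.8294 + 3·7655.5 = 26680 μs.

26680 μs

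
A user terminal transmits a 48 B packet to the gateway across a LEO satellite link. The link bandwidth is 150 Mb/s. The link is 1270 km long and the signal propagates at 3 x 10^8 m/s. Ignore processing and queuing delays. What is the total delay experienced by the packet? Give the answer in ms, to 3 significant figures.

L = 48 × 8 = 384 bits.
Transmission delay = L/R = 384 / 150000000 = 0.00256 ms.
Propagation delay = d/s = 1270000 m / 300000000 m/s = 4.23333 ms.
Total = 4.24 ms.

4.24 ms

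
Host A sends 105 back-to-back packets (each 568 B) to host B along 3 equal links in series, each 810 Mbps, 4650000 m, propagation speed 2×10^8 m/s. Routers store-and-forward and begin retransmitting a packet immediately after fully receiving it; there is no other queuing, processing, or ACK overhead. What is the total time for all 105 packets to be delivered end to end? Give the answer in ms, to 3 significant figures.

70.4 ms

Per-hop transmission t_tx = L/R = 4544/810000000 = 0.00560988 ms.
Per-hop propagation t_prop = 4650000/200000000 = 23.25 ms.
Pipeline fill: first packet needs 3·t_tx to clear all hops; remaining 104 packets each add one t_tx.
Total = (3+105-1)·t_tx + 3·t_prop = 107·0.00560988 + 3·23.25 = 70.4 ms.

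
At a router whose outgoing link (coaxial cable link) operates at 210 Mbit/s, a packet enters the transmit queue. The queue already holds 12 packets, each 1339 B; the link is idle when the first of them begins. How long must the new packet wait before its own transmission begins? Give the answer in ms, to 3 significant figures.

Each queued packet: L/R = 10712/210000000 = 0.0510095 ms.
12 queued → 0.612114 ms.
Queuing delay = 0.612 ms.

0.612 ms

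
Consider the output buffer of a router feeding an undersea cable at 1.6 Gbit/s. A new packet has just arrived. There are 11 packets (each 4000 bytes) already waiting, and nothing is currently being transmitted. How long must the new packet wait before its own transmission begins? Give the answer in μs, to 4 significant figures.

220.0 μs

Each queued packet: L/R = 32000/1600000000 = 20 μs.
11 queued → 220 μs.
Queuing delay = 220.0 μs.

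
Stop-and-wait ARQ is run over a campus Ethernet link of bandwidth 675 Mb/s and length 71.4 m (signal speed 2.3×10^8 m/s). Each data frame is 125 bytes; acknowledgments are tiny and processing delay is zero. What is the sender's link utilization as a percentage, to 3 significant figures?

t_tx = L/R = 1000/675000000 = 1.48148e-06 s.
t_prop = 71.4/2.3e+08 = 3.10435e-07 s; RTT = 6.2087e-07 s.
Cycle = t_tx + RTT = 2.10235e-06 s.
Utilization = t_tx / cycle = 1.48148e-06/2.10235e-06 = 70.5 %.

70.5 %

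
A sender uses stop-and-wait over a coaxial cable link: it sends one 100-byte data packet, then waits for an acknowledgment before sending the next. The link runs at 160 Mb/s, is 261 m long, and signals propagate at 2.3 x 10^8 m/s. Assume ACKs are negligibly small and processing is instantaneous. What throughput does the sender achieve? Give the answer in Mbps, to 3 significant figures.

110 Mbps

t_tx = L/R = 800/160000000 = 5e-06 s.
t_prop = 261/2.3e+08 = 1.13478e-06 s; RTT = 2.26957e-06 s.
Cycle = t_tx + RTT = 7.26957e-06 s.
Throughput = L / cycle = 800 / 7.26957e-06 = 110 Mbps.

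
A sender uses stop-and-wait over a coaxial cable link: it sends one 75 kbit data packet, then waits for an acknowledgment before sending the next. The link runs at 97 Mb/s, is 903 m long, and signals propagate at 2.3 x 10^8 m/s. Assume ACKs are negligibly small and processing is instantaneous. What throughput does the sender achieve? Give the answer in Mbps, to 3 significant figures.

96.0 Mbps

t_tx = L/R = 75000/97000000 = 0.000773196 s.
t_prop = 903/2.3e+08 = 3.92609e-06 s; RTT = 7.85217e-06 s.
Cycle = t_tx + RTT = 0.000781048 s.
Throughput = L / cycle = 75000 / 0.000781048 = 96.0 Mbps.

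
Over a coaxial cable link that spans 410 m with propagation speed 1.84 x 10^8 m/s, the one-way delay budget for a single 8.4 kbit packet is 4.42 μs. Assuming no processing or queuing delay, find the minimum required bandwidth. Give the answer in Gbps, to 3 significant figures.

3.83 Gbps

Propagation delay = 410 / 184000000 = 2.22826 μs.
Transmission budget = 4.42 − 2.22826 = 2.19174 μs.
R ≥ L / t_tx = 8400 bits / 2.19174e-06 s = 3.83 Gbps.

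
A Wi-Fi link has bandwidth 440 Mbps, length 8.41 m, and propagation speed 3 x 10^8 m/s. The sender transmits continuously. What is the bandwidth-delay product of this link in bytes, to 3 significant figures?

1.54 bytes

Propagation delay = 8.41 / 300000000 = 2.80333e-08 s.
BDP = R × t_prop = 440000000 × 2.80333e-08 = 12.3347 bits.
In bytes: 12.3347/8 = 1.54 bytes.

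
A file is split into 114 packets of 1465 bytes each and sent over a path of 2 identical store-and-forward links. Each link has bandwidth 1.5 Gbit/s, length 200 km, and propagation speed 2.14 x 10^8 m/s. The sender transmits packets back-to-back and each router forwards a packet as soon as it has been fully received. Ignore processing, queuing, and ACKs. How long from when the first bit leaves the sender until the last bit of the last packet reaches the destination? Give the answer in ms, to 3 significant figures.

Per-hop transmission t_tx = L/R = 11720/1500000000 = 0.00781333 ms.
Per-hop propagation t_prop = 200000/214000000 = 0.934579 ms.
Pipeline fill: first packet needs 2·t_tx to clear all hops; remaining 113 packets each add one t_tx.
Total = (2+114-1)·t_tx + 2·t_prop = 115·0.00781333 + 2·0.934579 = 2.77 ms.

2.77 ms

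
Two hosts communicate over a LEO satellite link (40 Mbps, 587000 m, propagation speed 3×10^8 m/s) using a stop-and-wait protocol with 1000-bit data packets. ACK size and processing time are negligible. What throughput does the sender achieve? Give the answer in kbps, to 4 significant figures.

253.9 kbps

t_tx = L/R = 1000/40000000 = 2.5e-05 s.
t_prop = 587000/300000000 = 0.00195667 s; RTT = 0.00391333 s.
Cycle = t_tx + RTT = 0.00393833 s.
Throughput = L / cycle = 1000 / 0.00393833 = 253.9 kbps.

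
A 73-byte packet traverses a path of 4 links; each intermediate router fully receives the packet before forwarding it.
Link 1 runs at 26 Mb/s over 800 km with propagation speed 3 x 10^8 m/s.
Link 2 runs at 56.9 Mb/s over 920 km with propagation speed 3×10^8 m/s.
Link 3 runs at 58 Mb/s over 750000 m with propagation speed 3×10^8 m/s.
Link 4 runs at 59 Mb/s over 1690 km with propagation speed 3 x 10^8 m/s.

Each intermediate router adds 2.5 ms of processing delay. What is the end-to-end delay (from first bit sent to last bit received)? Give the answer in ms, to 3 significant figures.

L = 73 × 8 = 584 bits.
Transmission delays (L/R per hop): 0.0224615, 0.0102636, 0.010069, 0.00989831 ms; sum = 0.0526924 ms.
Propagation delays (d/s per hop): 2.66667, 3.06667, 2.5, 5.63333 ms; sum = 13.8667 ms.
Processing at 3 router(s): 3 × 2.5 ms = 7.5 ms.
End-to-end = 21.4 ms.

21.4 ms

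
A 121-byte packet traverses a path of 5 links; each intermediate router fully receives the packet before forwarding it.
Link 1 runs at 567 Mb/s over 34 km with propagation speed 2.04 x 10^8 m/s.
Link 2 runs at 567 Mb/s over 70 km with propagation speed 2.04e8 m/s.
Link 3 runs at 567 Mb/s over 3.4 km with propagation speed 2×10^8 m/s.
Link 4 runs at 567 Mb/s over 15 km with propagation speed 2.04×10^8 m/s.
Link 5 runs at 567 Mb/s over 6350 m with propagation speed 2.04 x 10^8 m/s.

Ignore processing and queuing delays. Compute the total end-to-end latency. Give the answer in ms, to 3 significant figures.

0.640 ms

L = 121 × 8 = 968 bits.
Transmission delay per hop = L/R = 968/567000000 = 0.00170723 ms; 5 hops → 0.00853616 ms.
Propagation delays (d/s per hop): 0.166667, 0.343137, 0.017, 0.0735294, 0.0311275 ms; sum = 0.631461 ms.
End-to-end = 0.640 ms.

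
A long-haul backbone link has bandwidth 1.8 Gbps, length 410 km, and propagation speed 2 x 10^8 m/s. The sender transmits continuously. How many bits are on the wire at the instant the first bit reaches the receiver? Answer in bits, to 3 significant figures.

3690000 bits

Propagation delay = 410000 / 200000000 = 0.00205 s.
BDP = R × t_prop = 1800000000 × 0.00205 = 3690000 bits.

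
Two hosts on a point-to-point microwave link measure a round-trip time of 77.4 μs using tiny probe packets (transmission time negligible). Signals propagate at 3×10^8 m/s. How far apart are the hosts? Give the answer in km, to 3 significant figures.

11.6 km

One-way propagation = RTT/2 = 38.7 μs.
d = s × t = 300000000 × 3.87e-05 = 11.6 km.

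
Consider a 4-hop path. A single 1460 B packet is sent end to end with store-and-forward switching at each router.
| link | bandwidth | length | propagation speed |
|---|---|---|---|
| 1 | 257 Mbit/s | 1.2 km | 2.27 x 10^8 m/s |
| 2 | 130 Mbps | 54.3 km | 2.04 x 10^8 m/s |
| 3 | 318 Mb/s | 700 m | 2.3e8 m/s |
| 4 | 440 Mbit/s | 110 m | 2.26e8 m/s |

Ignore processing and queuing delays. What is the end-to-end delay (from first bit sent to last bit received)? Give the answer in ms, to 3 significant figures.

L = 1460 × 8 = 11680 bits.
Transmission delays (L/R per hop): 0.0454475, 0.0898462, 0.0367296, 0.0265455 ms; sum = 0.198569 ms.
Propagation delays (d/s per hop): 0.00528634, 0.266176, 0.00304348, 0.000486726 ms; sum = 0.274993 ms.
End-to-end = 0.474 ms.

0.474 ms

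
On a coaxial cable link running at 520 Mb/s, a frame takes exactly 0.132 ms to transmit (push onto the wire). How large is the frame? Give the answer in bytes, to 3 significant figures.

8580 bytes

L = R × t_tx = 520000000 b/s × 0.000132 s = 68640 bits.
In bytes: 68640 / 8 = 8580 bytes.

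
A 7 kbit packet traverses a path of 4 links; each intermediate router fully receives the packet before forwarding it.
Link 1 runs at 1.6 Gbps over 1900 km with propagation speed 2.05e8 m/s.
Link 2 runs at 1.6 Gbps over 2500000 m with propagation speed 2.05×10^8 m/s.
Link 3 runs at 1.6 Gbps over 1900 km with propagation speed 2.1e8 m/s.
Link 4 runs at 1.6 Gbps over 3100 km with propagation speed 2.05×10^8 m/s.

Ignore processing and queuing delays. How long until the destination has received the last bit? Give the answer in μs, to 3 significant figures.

45700 μs

L = 7000 bits.
Transmission delay per hop = L/R = 7000/1600000000 = 4.375 μs; 4 hops → 17.5 μs.
Propagation delays (d/s per hop): 9268.29, 12195.1, 9047.62, 15122 μs; sum = 45633 μs.
End-to-end = 45700 μs.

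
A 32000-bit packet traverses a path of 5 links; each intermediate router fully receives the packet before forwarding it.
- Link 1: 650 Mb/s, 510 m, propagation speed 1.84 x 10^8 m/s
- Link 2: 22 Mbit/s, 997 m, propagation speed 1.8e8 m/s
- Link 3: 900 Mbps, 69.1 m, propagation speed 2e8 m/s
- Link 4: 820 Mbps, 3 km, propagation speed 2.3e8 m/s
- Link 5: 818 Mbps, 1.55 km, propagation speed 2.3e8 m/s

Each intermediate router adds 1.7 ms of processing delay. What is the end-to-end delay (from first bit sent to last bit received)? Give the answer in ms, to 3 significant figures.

Transmission delays (L/R per hop): 0.0492308, 1.45455, 0.0355556, 0.0390244, 0.0391198 ms; sum = 1.61748 ms.
Propagation delays (d/s per hop): 0.00277174, 0.00553889, 0.0003455, 0.0130435, 0.00673913 ms; sum = 0.0284387 ms.
Processing at 4 router(s): 4 × 1.7 ms = 6.8 ms.
End-to-end = 8.45 ms.

8.45 ms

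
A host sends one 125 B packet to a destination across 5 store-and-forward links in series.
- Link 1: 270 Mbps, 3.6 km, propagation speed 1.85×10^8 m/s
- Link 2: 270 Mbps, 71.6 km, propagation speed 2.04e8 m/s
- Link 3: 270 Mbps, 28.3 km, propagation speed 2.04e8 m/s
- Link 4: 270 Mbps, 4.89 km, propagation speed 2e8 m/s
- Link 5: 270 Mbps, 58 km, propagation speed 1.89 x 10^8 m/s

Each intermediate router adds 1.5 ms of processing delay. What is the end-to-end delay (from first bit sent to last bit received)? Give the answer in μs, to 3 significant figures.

L = 125 × 8 = 1000 bits.
Transmission delay per hop = L/R = 1000/270000000 = 3.7037 μs; 5 hops → 18.5185 μs.
Propagation delays (d/s per hop): 19.4595, 350.98, 138.725, 24.45, 306.878 μs; sum = 840.494 μs.
Processing at 4 router(s): 4 × 1.5 ms = 6000 μs.
End-to-end = 6860 μs.

6860 μs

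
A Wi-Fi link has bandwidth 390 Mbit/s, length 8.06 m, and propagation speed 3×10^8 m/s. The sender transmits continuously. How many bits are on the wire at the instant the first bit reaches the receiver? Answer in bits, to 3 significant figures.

10.5 bits

Propagation delay = 8.06 / 300000000 = 2.68667e-08 s.
BDP = R × t_prop = 390000000 × 2.68667e-08 = 10.478 bits.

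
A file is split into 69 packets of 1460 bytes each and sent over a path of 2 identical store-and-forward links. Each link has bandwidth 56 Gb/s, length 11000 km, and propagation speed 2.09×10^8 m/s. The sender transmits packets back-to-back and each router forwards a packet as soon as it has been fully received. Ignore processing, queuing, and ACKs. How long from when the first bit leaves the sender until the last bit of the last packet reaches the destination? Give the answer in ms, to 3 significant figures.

105 ms

Per-hop transmission t_tx = L/R = 11680/56000000000 = 0.000208571 ms.
Per-hop propagation t_prop = 11000000/209000000 = 52.6316 ms.
Pipeline fill: first packet needs 2·t_tx to clear all hops; remaining 68 packets each add one t_tx.
Total = (2+69-1)·t_tx + 2·t_prop = 70·0.000208571 + 2·52.6316 = 105 ms.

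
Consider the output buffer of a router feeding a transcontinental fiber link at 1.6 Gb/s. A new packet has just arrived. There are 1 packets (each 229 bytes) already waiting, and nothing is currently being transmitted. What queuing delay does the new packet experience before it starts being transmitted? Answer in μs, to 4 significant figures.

Each queued packet: L/R = 1832/1600000000 = 1.145 μs.
1 queued → 1.145 μs.
Queuing delay = 1.145 μs.

1.145 μs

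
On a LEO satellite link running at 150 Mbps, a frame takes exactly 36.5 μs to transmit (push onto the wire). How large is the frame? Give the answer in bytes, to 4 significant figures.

L = R × t_tx = 150000000 b/s × 3.65e-05 s = 5475 bits.
In bytes: 5475 / 8 = 684.4 bytes.

684.4 bytes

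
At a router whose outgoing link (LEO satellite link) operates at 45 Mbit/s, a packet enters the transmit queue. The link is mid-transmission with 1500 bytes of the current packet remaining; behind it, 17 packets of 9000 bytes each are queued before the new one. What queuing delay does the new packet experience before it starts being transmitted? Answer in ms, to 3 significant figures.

Each queued packet: L/R = 72000/45000000 = 1.6 ms.
17 queued → 27.2 ms.
Plus remaining 12000 bits of current packet: 0.266667 ms.
Queuing delay = 27.5 ms.

27.5 ms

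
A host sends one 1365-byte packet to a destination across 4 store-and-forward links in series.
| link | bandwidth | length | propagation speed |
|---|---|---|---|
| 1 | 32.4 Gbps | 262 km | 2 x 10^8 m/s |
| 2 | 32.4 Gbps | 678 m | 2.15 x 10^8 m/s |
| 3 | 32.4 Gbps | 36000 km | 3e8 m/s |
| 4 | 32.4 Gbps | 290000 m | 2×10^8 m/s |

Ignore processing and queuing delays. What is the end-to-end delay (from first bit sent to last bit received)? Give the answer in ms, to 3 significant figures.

L = 1365 × 8 = 10920 bits.
Transmission delay per hop = L/R = 10920/32400000000 = 0.000337037 ms; 4 hops → 0.00134815 ms.
Propagation delays (d/s per hop): 1.31, 0.00315349, 120, 1.45 ms; sum = 122.763 ms.
End-to-end = 123 ms.

123 ms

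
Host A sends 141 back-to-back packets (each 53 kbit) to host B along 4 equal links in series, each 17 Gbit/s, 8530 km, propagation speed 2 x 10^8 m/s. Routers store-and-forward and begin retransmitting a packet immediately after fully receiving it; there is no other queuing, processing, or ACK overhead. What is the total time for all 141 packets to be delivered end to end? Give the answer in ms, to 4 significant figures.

Per-hop transmission t_tx = L/R = 53000/17000000000 = 0.00311765 ms.
Per-hop propagation t_prop = 8530000/200000000 = 42.65 ms.
Pipeline fill: first packet needs 4·t_tx to clear all hops; remaining 140 packets each add one t_tx.
Total = (4+141-1)·t_tx + 4·t_prop = 144·0.00311765 + 4·42.65 = 171.0 ms.

171.0 ms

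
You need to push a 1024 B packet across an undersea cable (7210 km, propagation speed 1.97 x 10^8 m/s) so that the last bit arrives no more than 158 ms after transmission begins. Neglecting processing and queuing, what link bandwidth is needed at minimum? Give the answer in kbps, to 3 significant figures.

67.5 kbps

L = 8192 bits.
Propagation delay = 7210000 / 197000000 = 36.599 ms.
Transmission budget = 158 − 36.599 = 121.401 ms.
R ≥ L / t_tx = 8192 bits / 0.121401 s = 67.5 kbps.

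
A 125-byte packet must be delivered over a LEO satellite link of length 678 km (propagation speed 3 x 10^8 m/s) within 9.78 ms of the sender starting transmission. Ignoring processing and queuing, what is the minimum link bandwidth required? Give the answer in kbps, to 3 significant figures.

L = 1000 bits.
Propagation delay = 678000 / 300000000 = 2.26 ms.
Transmission budget = 9.78 − 2.26 = 7.52 ms.
R ≥ L / t_tx = 1000 bits / 0.00752 s = 133 kbps.

133 kbps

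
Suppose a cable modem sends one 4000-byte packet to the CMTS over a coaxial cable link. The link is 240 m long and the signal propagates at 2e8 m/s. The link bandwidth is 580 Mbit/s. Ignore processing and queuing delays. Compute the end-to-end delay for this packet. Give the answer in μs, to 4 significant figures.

L = 4000 × 8 = 32000 bits.
Transmission delay = L/R = 32000 / 580000000 = 55.1724 μs.
Propagation delay = d/s = 240 m / 200000000 m/s = 1.2 μs.
Total = 56.37 μs.

56.37 μs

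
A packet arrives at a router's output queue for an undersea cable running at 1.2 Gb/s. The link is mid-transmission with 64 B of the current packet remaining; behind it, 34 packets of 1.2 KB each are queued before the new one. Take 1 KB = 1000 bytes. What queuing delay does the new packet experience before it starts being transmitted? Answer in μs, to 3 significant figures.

272 μs

Each queued packet: L/R = 9600/1200000000 = 8 μs.
34 queued → 272 μs.
Plus remaining 512 bits of current packet: 0.426667 μs.
Queuing delay = 272 μs.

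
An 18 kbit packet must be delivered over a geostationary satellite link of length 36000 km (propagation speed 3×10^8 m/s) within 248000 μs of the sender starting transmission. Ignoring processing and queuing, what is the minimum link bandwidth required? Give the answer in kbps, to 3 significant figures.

141 kbps

Propagation delay = 36000000 / 300000000 = 120000 μs.
Transmission budget = 248000 − 120000 = 128000 μs.
R ≥ L / t_tx = 18000 bits / 0.128 s = 141 kbps.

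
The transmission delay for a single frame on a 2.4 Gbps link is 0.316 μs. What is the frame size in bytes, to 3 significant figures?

L = R × t_tx = 2400000000 b/s × 3.16e-07 s = 758.4 bits.
In bytes: 758.4 / 8 = 94.8 bytes.

94.8 bytes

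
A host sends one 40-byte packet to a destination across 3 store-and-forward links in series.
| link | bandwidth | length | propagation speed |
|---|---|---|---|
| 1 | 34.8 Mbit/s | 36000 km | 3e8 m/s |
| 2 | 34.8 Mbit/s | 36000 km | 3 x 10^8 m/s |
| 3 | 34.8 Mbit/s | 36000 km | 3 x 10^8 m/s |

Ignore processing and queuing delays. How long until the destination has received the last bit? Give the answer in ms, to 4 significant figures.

L = 40 × 8 = 320 bits.
Transmission delay per hop = L/R = 320/34800000 = 0.0091954 ms; 3 hops → 0.0275862 ms.
Propagation delays (d/s per hop): 120, 120, 120 ms; sum = 360 ms.
End-to-end = 360.0 ms.

360.0 ms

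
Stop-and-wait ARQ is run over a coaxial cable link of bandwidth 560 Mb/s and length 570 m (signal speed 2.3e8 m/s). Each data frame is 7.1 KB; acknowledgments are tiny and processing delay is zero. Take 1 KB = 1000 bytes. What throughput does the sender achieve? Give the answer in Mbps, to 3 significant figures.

t_tx = L/R = 56800/560000000 = 0.000101429 s.
t_prop = 570/2.3e+08 = 2.47826e-06 s; RTT = 4.95652e-06 s.
Cycle = t_tx + RTT = 0.000106385 s.
Throughput = L / cycle = 56800 / 0.000106385 = 534 Mbps.

534 Mbps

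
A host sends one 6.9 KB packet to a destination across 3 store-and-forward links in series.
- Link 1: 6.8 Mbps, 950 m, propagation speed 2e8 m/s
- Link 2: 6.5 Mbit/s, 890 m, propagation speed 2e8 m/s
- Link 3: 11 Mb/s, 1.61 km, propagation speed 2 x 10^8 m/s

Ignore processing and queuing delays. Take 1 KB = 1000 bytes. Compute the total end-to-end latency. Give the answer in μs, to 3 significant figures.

21600 μs

L = 55200 bits.
Transmission delays (L/R per hop): 8117.65, 8492.31, 5018.18 μs; sum = 21628.1 μs.
Propagation delays (d/s per hop): 4.75, 4.45, 8.05 μs; sum = 17.25 μs.
End-to-end = 21600 μs.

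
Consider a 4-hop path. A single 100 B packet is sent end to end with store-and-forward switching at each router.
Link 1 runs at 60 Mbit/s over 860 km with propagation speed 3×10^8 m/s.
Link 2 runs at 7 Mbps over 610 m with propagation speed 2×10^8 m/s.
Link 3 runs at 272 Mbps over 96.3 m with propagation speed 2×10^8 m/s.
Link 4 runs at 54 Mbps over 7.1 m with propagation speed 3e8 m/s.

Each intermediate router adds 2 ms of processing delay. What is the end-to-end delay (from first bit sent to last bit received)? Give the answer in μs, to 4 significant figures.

L = 100 × 8 = 800 bits.
Transmission delays (L/R per hop): 13.3333, 114.286, 2.94118, 14.8148 μs; sum = 145.375 μs.
Propagation delays (d/s per hop): 2866.67, 3.05, 0.4815, 0.0236667 μs; sum = 2870.22 μs.
Processing at 3 router(s): 3 × 2 ms = 6000 μs.
End-to-end = 9016 μs.

9016 μs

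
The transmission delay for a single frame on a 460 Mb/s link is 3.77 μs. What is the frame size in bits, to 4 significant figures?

1734 bits

L = R × t_tx = 460000000 b/s × 3.77e-06 s = 1734.2 bits.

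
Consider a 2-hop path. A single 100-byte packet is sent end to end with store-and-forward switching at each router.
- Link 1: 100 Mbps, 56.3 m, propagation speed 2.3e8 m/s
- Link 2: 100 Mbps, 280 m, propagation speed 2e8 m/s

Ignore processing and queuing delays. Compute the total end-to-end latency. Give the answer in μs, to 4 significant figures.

17.64 μs

L = 100 × 8 = 800 bits.
Transmission delay per hop = L/R = 800/100000000 = 8 μs; 2 hops → 16 μs.
Propagation delays (d/s per hop): 0.244783, 1.4 μs; sum = 1.64478 μs.
End-to-end = 17.64 μs.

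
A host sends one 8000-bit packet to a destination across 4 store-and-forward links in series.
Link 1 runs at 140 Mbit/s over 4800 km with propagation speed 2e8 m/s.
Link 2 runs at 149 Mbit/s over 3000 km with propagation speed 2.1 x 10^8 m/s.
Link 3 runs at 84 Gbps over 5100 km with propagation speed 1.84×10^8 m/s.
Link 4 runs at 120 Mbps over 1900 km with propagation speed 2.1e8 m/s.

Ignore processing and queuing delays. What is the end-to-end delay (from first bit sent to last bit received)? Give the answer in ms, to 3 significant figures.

75.2 ms

Transmission delays (L/R per hop): 0.0571429, 0.0536913, 9.52381e-05, 0.0666667 ms; sum = 0.177596 ms.
Propagation delays (d/s per hop): 24, 14.2857, 27.7174, 9.04762 ms; sum = 75.0507 ms.
End-to-end = 75.2 ms.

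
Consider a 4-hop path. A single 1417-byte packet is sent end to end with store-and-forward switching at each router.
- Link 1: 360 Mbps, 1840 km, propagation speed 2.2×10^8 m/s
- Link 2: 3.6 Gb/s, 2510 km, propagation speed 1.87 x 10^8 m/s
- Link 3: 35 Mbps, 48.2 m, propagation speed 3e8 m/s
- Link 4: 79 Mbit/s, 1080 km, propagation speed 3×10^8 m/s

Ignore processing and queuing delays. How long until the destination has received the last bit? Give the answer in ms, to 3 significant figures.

L = 1417 × 8 = 11336 bits.
Transmission delays (L/R per hop): 0.0314889, 0.00314889, 0.323886, 0.143494 ms; sum = 0.502017 ms.
Propagation delays (d/s per hop): 8.36364, 13.4225, 0.000160667, 3.6 ms; sum = 25.3863 ms.
End-to-end = 25.9 ms.

25.9 ms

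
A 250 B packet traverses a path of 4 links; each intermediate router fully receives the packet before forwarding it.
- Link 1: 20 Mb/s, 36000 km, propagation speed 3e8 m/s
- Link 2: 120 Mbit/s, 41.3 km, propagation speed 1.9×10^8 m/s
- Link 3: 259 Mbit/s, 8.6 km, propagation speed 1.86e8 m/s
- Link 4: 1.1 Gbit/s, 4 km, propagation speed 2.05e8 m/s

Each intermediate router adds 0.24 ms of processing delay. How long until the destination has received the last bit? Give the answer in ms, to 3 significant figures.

121 ms

L = 250 × 8 = 2000 bits.
Transmission delays (L/R per hop): 0.1, 0.0166667, 0.00772201, 0.00181818 ms; sum = 0.126207 ms.
Propagation delays (d/s per hop): 120, 0.217368, 0.0462366, 0.0195122 ms; sum = 120.283 ms.
Processing at 3 router(s): 3 × 0.24 ms = 0.72 ms.
End-to-end = 121 ms.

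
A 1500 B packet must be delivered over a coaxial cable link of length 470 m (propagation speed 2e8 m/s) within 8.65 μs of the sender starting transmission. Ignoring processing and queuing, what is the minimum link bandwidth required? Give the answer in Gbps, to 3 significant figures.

L = 12000 bits.
Propagation delay = 470 / 200000000 = 2.35 μs.
Transmission budget = 8.65 − 2.35 = 6.3 μs.
R ≥ L / t_tx = 12000 bits / 6.3e-06 s = 1.90 Gbps.

1.90 Gbps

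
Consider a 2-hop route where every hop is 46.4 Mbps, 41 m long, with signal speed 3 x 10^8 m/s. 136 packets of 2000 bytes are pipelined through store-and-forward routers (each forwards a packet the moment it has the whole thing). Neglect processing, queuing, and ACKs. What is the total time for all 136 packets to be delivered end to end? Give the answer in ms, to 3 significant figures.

Per-hop transmission t_tx = L/R = 16000/46400000 = 0.344828 ms.
Per-hop propagation t_prop = 41/300000000 = 0.000136667 ms.
Pipeline fill: first packet needs 2·t_tx to clear all hops; remaining 135 packets each add one t_tx.
Total = (2+136-1)·t_tx + 2·t_prop = 137·0.344828 + 2·0.000136667 = 47.2 ms.

47.2 ms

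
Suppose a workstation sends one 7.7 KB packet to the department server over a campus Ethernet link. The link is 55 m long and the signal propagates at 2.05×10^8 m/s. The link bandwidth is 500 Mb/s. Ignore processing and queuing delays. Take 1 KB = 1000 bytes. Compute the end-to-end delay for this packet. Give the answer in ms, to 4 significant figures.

0.1235 ms

L = 61600 bits.
Transmission delay = L/R = 61600 / 500000000 = 0.1232 ms.
Propagation delay = d/s = 55 m / 2.05e+08 m/s = 0.000268293 ms.
Total = 0.1235 ms.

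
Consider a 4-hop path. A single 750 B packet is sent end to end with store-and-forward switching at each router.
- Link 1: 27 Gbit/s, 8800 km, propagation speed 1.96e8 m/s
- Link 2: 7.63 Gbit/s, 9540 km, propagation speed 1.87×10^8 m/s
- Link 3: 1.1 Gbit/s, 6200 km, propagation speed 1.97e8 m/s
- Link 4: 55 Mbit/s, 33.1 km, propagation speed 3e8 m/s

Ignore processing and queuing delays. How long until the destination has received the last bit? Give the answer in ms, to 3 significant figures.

128 ms

L = 750 × 8 = 6000 bits.
Transmission delays (L/R per hop): 0.000222222, 0.00078637, 0.00545455, 0.109091 ms; sum = 0.115554 ms.
Propagation delays (d/s per hop): 44.898, 51.016, 31.4721, 0.110333 ms; sum = 127.496 ms.
End-to-end = 128 ms.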